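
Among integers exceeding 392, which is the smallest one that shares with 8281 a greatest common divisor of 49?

Multiples of 49 above 392: 49·9, 49·10, … . Need the cofactor coprime to 8281/49 = 169.
Checking s = 9, 10, … the first with gcd(s, 169) = 1 is s = 9, giving 441.

441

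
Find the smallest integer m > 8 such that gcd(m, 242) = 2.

10

gcd(m, 242) = 2 forces 2 | m; write m = 2s. Then gcd(2s, 2·121) = 2·gcd(s, 121), so need gcd(s, 121) = 1.
2s > 8 gives s ≥ 5. The least s ≥ 5 coprime to 121 is 5, so m = 2·5 = 10.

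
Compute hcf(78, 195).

39

78 = 2 · 3 · 13
195 = 3 · 5 · 13
Common: 3 · 13 = 39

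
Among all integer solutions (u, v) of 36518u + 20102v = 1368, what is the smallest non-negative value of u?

Euclid: 36518 = 1·20102 + 16416; 20102 = 1·16416 + 3686; 16416 = 4·3686 + 1672; 3686 = 2·1672 + 342; 1672 = 4·342 + 304; 342 = 1·304 + 38; 304 = 8·38 + 0 → gcd = 38; 1368 = 38·36.
Back-substitution yields 36518·(-60) + 20102·(109) = 38, so one solution is u = -60·36 = -2160, v = 109·36 = 3924.
Solutions in u differ by 20102/38 = 529; the one in [0, 529) is -2160 mod 529 = 485.

485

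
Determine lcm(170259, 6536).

170259 = 3 · 19 · 29 · 103; 6536 = 2³ · 19 · 43
max exponents: 2³ · 3 · 19 · 29 · 43 · 103 = 58569096

58569096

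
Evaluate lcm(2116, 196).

103684

2116 = 2² · 23²; 196 = 2² · 7²
max exponents: 2² · 7² · 23² = 103684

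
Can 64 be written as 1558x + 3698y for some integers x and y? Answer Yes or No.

Yes

By Bézout, 1558x + 3698y = 64 has integer solutions iff gcd(1558, 3698) | 64.
Euclid: 3698 = 2·1558 + 582; 1558 = 2·582 + 394; 582 = 1·394 + 188; 394 = 2·188 + 18; 188 = 10·18 + 8; 18 = 2·8 + 2; 8 = 4·2 + 0. gcd = 2; 64 mod 2 = 0. Yes.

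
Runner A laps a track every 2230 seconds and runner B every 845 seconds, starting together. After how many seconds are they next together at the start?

2230 = 2 · 5 · 223; 845 = 5 · 13²
max exponents: 2 · 5 · 13² · 223 = 376870

376870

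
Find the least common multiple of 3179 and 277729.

3055019

3179 = 11 · 17²; 277729 = 17² · 31²
max exponents: 11 · 17² · 31² = 3055019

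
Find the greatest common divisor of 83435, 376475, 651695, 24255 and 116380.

83435 = 5 · 11 · 37 · 41; 376475 = 5² · 11 · 37²; 651695 = 5 · 11 · 17² · 41; 24255 = 3² · 5 · 7² · 11; 116380 = 2² · 5 · 11 · 23²
gcd takes min exponent of each prime: 5 · 11 = 55

55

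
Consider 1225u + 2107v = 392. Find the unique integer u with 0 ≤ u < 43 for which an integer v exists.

33

gcd(1225, 2107) = 49 (Euclid: 2107 = 1·1225 + 882; 1225 = 1·882 + 343; 882 = 2·343 + 196; 343 = 1·196 + 147; 196 = 1·147 + 49; 147 = 3·49 + 0), and 49 | 392.
Extended Euclid: 1225·(-12) + 2107·(7) = 49. Scale by 8: u₀ = -96.
General solution u = u₀ + 43t; reducing mod 43 gives u = 33 (and v = -19).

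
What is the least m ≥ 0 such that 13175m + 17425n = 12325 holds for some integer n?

34

gcd(13175, 17425) = 425 (Euclid: 17425 = 1·13175 + 4250; 13175 = 3·4250 + 425; 4250 = 10·425 + 0), and 425 | 12325.
Extended Euclid: 13175·(4) + 17425·(-3) = 425. Scale by 29: m₀ = 116.
General solution m = m₀ + 41t; reducing mod 41 gives m = 34 (and n = -25).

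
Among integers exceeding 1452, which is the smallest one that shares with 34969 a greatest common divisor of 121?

1573

gcd(t, 34969) = 121 forces 121 | t; write t = 121s. Then gcd(121s, 121·289) = 121·gcd(s, 289), so need gcd(s, 289) = 1.
121s > 1452 gives s ≥ 13. The least s ≥ 13 coprime to 289 is 13, so t = 121·13 = 1573.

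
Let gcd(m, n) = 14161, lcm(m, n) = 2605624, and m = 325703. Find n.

m·n = gcd·lcm = 14161·2605624 = 36898241464, so n = 36898241464/325703 = 113288.

113288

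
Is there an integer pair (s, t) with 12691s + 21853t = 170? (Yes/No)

Yes

By Bézout, 12691s + 21853t = 170 has integer solutions iff gcd(12691, 21853) | 170.
Euclid: 21853 = 1·12691 + 9162; 12691 = 1·9162 + 3529; 9162 = 2·3529 + 2104; 3529 = 1·2104 + 1425; 2104 = 1·1425 + 679; 1425 = 2·679 + 67; 679 = 10·67 + 9; 67 = 7·9 + 4; 9 = 2·4 + 1; 4 = 4·1 + 0. gcd = 1; 170 mod 1 = 0. Yes.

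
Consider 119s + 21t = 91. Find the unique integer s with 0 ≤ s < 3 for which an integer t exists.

Reduce mod 21: 119s ≡ 91 (mod 21). With g = gcd(119, 21) = 7 dividing 91, divide through: 17s ≡ 13 (mod 3).
Since gcd(17, 3) = 1, s ≡ 13·(17)⁻¹ ≡ 2 (mod 3). Smallest non-negative: 2.

2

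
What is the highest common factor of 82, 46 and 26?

2

82 = 2 · 41; 46 = 2 · 23; 26 = 2 · 13
gcd takes min exponent of each prime: 2 = 2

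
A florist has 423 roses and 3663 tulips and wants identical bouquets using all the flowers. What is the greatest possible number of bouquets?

Euclid: 3663 = 8·423 + 279; 423 = 1·279 + 144; 279 = 1·144 + 135; 144 = 1·135 + 9; 135 = 15·9 + 0. Last nonzero remainder: 9.

9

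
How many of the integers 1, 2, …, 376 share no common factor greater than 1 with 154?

146

154 = 2·7·11. Inclusion–exclusion on these primes:
376 − ⌊376/2⌋ − ⌊376/7⌋ − ⌊376/11⌋ + ⌊376/14⌋ + ⌊376/22⌋ + ⌊376/77⌋ − ⌊376/154⌋ = 146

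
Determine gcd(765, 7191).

153

765 = 3² · 5 · 17
7191 = 3² · 17 · 47
Common: 3² · 17 = 153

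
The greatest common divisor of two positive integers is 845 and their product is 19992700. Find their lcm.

gcd·lcm = product, so lcm = 19992700/845 = 23660.

23660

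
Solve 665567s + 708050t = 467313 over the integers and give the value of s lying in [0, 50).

39

Reduce mod 708050: 665567s ≡ 467313 (mod 708050). With g = gcd(665567, 708050) = 14161 dividing 467313, divide through: 47s ≡ 33 (mod 50).
Since gcd(47, 50) = 1, s ≡ 33·(47)⁻¹ ≡ 39 (mod 50). Smallest non-negative: 39.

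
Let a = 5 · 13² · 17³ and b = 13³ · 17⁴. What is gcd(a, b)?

min exponent per shared prime: 13² · 17³ = 830297

830297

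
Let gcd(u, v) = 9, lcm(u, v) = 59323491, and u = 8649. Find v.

u·v = gcd·lcm = 9·59323491 = 533911419, so v = 533911419/8649 = 61731.

61731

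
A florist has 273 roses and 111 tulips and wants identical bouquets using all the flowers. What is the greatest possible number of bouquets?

3

273 = 3 · 7 · 13
111 = 3 · 37
Common: 3 = 3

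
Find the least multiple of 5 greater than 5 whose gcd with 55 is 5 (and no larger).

gcd(a, 55) = 5 forces 5 | a; write a = 5s. Then gcd(5s, 5·11) = 5·gcd(s, 11), so need gcd(s, 11) = 1.
5s > 5 gives s ≥ 2. The least s ≥ 2 coprime to 11 is 2, so a = 5·2 = 10.

10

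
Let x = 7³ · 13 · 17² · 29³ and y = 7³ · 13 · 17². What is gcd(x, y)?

1288651

min exponent per shared prime: 7³ · 13 · 17² = 1288651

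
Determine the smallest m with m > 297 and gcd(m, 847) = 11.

847 = 11·77. Any m with gcd(m, 847) = 11 is a multiple of 11, say 11s, with s coprime to 77.
Need s > 297/11, so s ≥ 28. First s ≥ 28 with gcd(s, 77) = 1 is s = 29. Thus m = 11·29 = 319.

319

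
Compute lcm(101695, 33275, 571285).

639065108825

lcm(101695, 33275) = 101695·33275/gcd = 3383901125/55 = 61525475
lcm(61525475, 571285) = 61525475·571285/gcd = 35148580985375/55 = 639065108825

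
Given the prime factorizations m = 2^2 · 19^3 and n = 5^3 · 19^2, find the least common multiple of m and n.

3429500

max exponent per prime: 2^2 · 5^3 · 19^3 = 3429500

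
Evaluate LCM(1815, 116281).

1815 = 3 · 5 · 11²; 116281 = 11² · 31²
max exponents: 3 · 5 · 11² · 31² = 1744215

1744215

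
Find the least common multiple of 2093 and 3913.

89999

2093 = 7 · 13 · 23; 3913 = 7 · 13 · 43
max exponents: 7 · 13 · 23 · 43 = 89999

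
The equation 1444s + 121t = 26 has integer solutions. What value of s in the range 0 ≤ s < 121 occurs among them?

27

gcd(1444, 121) = 1 (Euclid: 1444 = 11·121 + 113; 121 = 1·113 + 8; 113 = 14·8 + 1; 8 = 8·1 + 0), and 1 | 26.
Extended Euclid: 1444·(15) + 121·(-179) = 1. Scale by 26: s₀ = 390.
General solution s = s₀ + 121k; reducing mod 121 gives s = 27 (and t = -322).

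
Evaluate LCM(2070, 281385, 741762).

2070 = 2 · 3² · 5 · 23; 281385 = 3² · 5 · 13² · 37; 741762 = 2 · 3² · 7² · 29²
lcm takes max exponent of each prime: 2 · 3² · 5 · 7² · 13² · 23 · 29² · 37 = 533397345390

533397345390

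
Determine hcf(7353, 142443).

171

Euclid: 142443 = 19·7353 + 2736; 7353 = 2·2736 + 1881; 2736 = 1·1881 + 855; 1881 = 2·855 + 171; 855 = 5·171 + 0. Last nonzero remainder: 171.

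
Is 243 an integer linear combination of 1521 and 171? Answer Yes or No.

By Bézout, 1521x − 171y = 243 has integer solutions iff gcd(1521, 171) | 243.
Euclid: 1521 = 8·171 + 153; 171 = 1·153 + 18; 153 = 8·18 + 9; 18 = 2·9 + 0. gcd = 9; 243 mod 9 = 0. Yes.

Yes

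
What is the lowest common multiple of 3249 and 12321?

3249 = 3² · 19²; 12321 = 3² · 37²
max exponents: 3² · 19² · 37² = 4447881

4447881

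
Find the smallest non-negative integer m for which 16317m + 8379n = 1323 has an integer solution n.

16

gcd(16317, 8379) = 441 (Euclid: 16317 = 1·8379 + 7938; 8379 = 1·7938 + 441; 7938 = 18·441 + 0), and 441 | 1323.
Extended Euclid: 16317·(-1) + 8379·(2) = 441. Scale by 3: m₀ = -3.
General solution m = m₀ + 19t; reducing mod 19 gives m = 16 (and n = -31).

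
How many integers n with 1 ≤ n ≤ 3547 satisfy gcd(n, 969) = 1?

969 = 3·17·19. Inclusion–exclusion on these primes:
3547 − ⌊3547/3⌋ − ⌊3547/17⌋ − ⌊3547/19⌋ + ⌊3547/51⌋ + ⌊3547/57⌋ + ⌊3547/323⌋ − ⌊3547/969⌋ = 2109

2109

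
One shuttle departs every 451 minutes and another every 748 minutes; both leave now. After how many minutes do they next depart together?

gcd first: 748 = 1·451 + 297; 451 = 1·297 + 154; 297 = 1·154 + 143; 154 = 1·143 + 11; 143 = 13·11 + 0 → gcd = 11
lcm = 451·748/gcd = 337348/11 = 30668

30668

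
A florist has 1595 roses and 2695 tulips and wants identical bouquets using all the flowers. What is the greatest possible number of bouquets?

Euclid: 2695 = 1·1595 + 1100; 1595 = 1·1100 + 495; 1100 = 2·495 + 110; 495 = 4·110 + 55; 110 = 2·55 + 0. Last nonzero remainder: 55.

55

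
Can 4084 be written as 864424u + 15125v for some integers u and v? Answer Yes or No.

No

gcd(864424, 15125): 864424 = 57·15125 + 2299; 15125 = 6·2299 + 1331; 2299 = 1·1331 + 968; 1331 = 1·968 + 363; 968 = 2·363 + 242; 363 = 1·242 + 121; 242 = 2·121 + 0 → 121
121 does not divide 4084, so a solution does not exist.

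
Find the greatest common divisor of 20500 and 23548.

20500 = 2² · 5³ · 41
23548 = 2² · 7 · 29²
Common: 2² = 4

4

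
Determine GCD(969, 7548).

969 = 3 · 17 · 19
7548 = 2² · 3 · 17 · 37
Common: 3 · 17 = 51

51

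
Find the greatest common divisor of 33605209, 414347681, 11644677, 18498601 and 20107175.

34969

gcd(33605209, 414347681): 414347681 = 12·33605209 + 11085173; 33605209 = 3·11085173 + 349690; 11085173 = 31·349690 + 244783; 349690 = 1·244783 + 104907; 244783 = 2·104907 + 34969; 104907 = 3·34969 + 0 → 34969
gcd(34969, 11644677): 11644677 = 333·34969 + 0 → 34969
gcd(34969, 18498601): 18498601 = 529·34969 + 0 → 34969
gcd(34969, 20107175): 20107175 = 575·34969 + 0 → 34969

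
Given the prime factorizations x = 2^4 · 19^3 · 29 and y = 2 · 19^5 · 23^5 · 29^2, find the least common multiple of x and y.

max exponent per prime: 2^4 · 19^5 · 23^5 · 29^2 = 214448574301917392

214448574301917392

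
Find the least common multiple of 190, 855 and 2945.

53010

190 = 2 · 5 · 19; 855 = 3² · 5 · 19; 2945 = 5 · 19 · 31
lcm takes max exponent of each prime: 2 · 3² · 5 · 19 · 31 = 53010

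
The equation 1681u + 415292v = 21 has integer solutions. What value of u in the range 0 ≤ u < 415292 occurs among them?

322401

Reduce mod 415292: 1681u ≡ 21 (mod 415292). With g = gcd(1681, 415292) = 1 dividing 21, divide through: 1681u ≡ 21 (mod 415292).
Since gcd(1681, 415292) = 1, u ≡ 21·(1681)⁻¹ ≡ 322401 (mod 415292). Smallest non-negative: 322401.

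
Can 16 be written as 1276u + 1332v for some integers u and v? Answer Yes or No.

Yes

gcd(1276, 1332): 1332 = 1·1276 + 56; 1276 = 22·56 + 44; 56 = 1·44 + 12; 44 = 3·12 + 8; 12 = 1·8 + 4; 8 = 2·4 + 0 → 4
4 divides 16, so a solution exists.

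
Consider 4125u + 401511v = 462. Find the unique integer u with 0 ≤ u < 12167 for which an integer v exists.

8079

Euclid: 401511 = 97·4125 + 1386; 4125 = 2·1386 + 1353; 1386 = 1·1353 + 33; 1353 = 41·33 + 0 → gcd = 33; 462 = 33·14.
Back-substitution yields 4125·(-292) + 401511·(3) = 33, so one solution is u = -292·14 = -4088, v = 3·14 = 42.
Solutions in u differ by 401511/33 = 12167; the one in [0, 12167) is -4088 mod 12167 = 8079.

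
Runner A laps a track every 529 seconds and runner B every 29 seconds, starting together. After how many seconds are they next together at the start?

gcd first: 529 = 18·29 + 7; 29 = 4·7 + 1; 7 = 7·1 + 0 → gcd = 1
lcm = 529·29/gcd = 15341/1 = 15341

15341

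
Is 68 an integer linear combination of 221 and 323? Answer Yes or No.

Yes

By Bézout, 221p − 323q = 68 has integer solutions iff gcd(221, 323) | 68.
Euclid: 323 = 1·221 + 102; 221 = 2·102 + 17; 102 = 6·17 + 0. gcd = 17; 68 mod 17 = 0. Yes.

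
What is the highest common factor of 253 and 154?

253 = 11 · 23
154 = 2 · 7 · 11
Common: 11 = 11

11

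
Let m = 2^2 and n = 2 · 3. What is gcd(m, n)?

2

min exponent per shared prime: 2 = 2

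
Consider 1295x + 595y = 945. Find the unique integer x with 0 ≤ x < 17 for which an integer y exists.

9

Euclid: 1295 = 2·595 + 105; 595 = 5·105 + 70; 105 = 1·70 + 35; 70 = 2·35 + 0 → gcd = 35; 945 = 35·27.
Back-substitution yields 1295·(6) + 595·(-13) = 35, so one solution is x = 6·27 = 162, y = -13·27 = -351.
Solutions in x differ by 595/35 = 17; the one in [0, 17) is 162 mod 17 = 9.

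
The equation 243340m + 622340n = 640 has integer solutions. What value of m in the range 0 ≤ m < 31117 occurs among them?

7629

gcd(243340, 622340) = 20 (Euclid: 622340 = 2·243340 + 135660; 243340 = 1·135660 + 107680; 135660 = 1·107680 + 27980; 107680 = 3·27980 + 23740; 27980 = 1·23740 + 4240; 23740 = 5·4240 + 2540; 4240 = 1·2540 + 1700; 2540 = 1·1700 + 840; 1700 = 2·840 + 20; 840 = 42·20 + 0), and 20 | 640.
Extended Euclid: 243340·(-734) + 622340·(287) = 20. Scale by 32: m₀ = -23488.
General solution m = m₀ + 31117t; reducing mod 31117 gives m = 7629 (and n = -2983).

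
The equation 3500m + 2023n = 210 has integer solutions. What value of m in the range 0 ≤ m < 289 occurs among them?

Reduce mod 2023: 3500m ≡ 210 (mod 2023). With g = gcd(3500, 2023) = 7 dividing 210, divide through: 500m ≡ 30 (mod 289).
Since gcd(500, 289) = 1, m ≡ 30·(500)⁻¹ ≡ 133 (mod 289). Smallest non-negative: 133.

133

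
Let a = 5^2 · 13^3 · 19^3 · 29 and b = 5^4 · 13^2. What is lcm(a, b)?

max exponent per prime: 5^4 · 13^3 · 19^3 · 29 = 273129666875

273129666875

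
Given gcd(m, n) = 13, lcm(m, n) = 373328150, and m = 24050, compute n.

Using mn = gcd(m,n)·lcm(m,n) = 13·373328150 = 4853265950, we get n = 4853265950/24050 = 201799.

201799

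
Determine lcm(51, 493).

1479

51 = 3 · 17; 493 = 17 · 29
max exponents: 3 · 17 · 29 = 1479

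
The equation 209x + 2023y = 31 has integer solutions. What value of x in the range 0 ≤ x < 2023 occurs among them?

1152

gcd(209, 2023) = 1 (Euclid: 2023 = 9·209 + 142; 209 = 1·142 + 67; 142 = 2·67 + 8; 67 = 8·8 + 3; 8 = 2·3 + 2; 3 = 1·2 + 1; 2 = 2·1 + 0), and 1 | 31.
Extended Euclid: 209·(755) + 2023·(-78) = 1. Scale by 31: x₀ = 23405.
General solution x = x₀ + 2023t; reducing mod 2023 gives x = 1152 (and y = -119).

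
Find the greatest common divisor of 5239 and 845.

Euclid: 5239 = 6·845 + 169; 845 = 5·169 + 0. Last nonzero remainder: 169.

169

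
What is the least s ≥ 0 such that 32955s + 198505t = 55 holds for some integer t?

34834

Reduce mod 198505: 32955s ≡ 55 (mod 198505). With g = gcd(32955, 198505) = 5 dividing 55, divide through: 6591s ≡ 11 (mod 39701).
Since gcd(6591, 39701) = 1, s ≡ 11·(6591)⁻¹ ≡ 34834 (mod 39701). Smallest non-negative: 34834.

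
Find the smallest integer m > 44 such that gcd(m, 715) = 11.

66

Multiples of 11 above 44: 11·5, 11·6, … . Need the cofactor coprime to 715/11 = 65.
Checking s = 5, 6, … the first with gcd(s, 65) = 1 is s = 6, giving 66.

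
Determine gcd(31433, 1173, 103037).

31433 = 17 · 43²; 1173 = 3 · 17 · 23; 103037 = 11 · 17 · 19 · 29
gcd takes min exponent of each prime: 17 = 17

17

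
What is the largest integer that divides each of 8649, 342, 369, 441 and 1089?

9

gcd(8649, 342): 8649 = 25·342 + 99; 342 = 3·99 + 45; 99 = 2·45 + 9; 45 = 5·9 + 0 → 9
gcd(9, 369): 369 = 41·9 + 0 → 9
gcd(9, 441): 441 = 49·9 + 0 → 9
gcd(9, 1089): 1089 = 121·9 + 0 → 9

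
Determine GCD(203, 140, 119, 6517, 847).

7

gcd(203, 140): 203 = 1·140 + 63; 140 = 2·63 + 14; 63 = 4·14 + 7; 14 = 2·7 + 0 → 7
gcd(7, 119): 119 = 17·7 + 0 → 7
gcd(7, 6517): 6517 = 931·7 + 0 → 7
gcd(7, 847): 847 = 121·7 + 0 → 7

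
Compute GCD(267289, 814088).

121

267289 = 11² · 47²
814088 = 2³ · 11² · 29²
Common: 11² = 121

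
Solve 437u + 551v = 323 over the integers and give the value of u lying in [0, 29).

Reduce mod 551: 437u ≡ 323 (mod 551). With g = gcd(437, 551) = 19 dividing 323, divide through: 23u ≡ 17 (mod 29).
Since gcd(23, 29) = 1, u ≡ 17·(23)⁻¹ ≡ 2 (mod 29). Smallest non-negative: 2.

2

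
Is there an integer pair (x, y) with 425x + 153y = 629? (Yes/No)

By Bézout, 425x + 153y = 629 has integer solutions iff gcd(425, 153) | 629.
Euclid: 425 = 2·153 + 119; 153 = 1·119 + 34; 119 = 3·34 + 17; 34 = 2·17 + 0. gcd = 17; 629 mod 17 = 0. Yes.

Yes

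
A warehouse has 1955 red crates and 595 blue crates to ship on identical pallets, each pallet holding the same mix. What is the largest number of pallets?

85

Euclid: 1955 = 3·595 + 170; 595 = 3·170 + 85; 170 = 2·85 + 0. Last nonzero remainder: 85.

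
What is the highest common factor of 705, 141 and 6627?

705 = 3 · 5 · 47; 141 = 3 · 47; 6627 = 3 · 47²
gcd takes min exponent of each prime: 3 · 47 = 141

141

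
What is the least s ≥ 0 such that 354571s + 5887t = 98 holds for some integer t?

828

Reduce mod 5887: 354571s ≡ 98 (mod 5887). With g = gcd(354571, 5887) = 7 dividing 98, divide through: 50653s ≡ 14 (mod 841).
Since gcd(50653, 841) = 1, s ≡ 14·(50653)⁻¹ ≡ 828 (mod 841). Smallest non-negative: 828.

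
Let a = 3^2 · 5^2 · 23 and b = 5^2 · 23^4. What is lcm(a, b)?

max exponent per prime: 3^2 · 5^2 · 23^4 = 62964225

62964225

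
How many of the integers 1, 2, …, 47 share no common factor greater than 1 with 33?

33 = 3·11. Inclusion–exclusion on these primes:
47 − ⌊47/3⌋ − ⌊47/11⌋ + ⌊47/33⌋ = 29

29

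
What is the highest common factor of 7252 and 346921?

1

7252 = 2² · 7² · 37
346921 = 19² · 31²
Common: 1 = 1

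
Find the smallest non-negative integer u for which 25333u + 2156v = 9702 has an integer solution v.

Euclid: 25333 = 11·2156 + 1617; 2156 = 1·1617 + 539; 1617 = 3·539 + 0 → gcd = 539; 9702 = 539·18.
Back-substitution yields 25333·(-1) + 2156·(12) = 539, so one solution is u = -1·18 = -18, v = 12·18 = 216.
Solutions in u differ by 2156/539 = 4; the one in [0, 4) is -18 mod 4 = 2.

2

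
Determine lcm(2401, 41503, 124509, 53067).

314634243

lcm(2401, 41503) = 2401·41503/gcd = 99648703/343 = 290521
lcm(290521, 124509) = 290521·124509/gcd = 36172479189/41503 = 871563
lcm(871563, 53067) = 871563·53067/gcd = 46251233721/147 = 314634243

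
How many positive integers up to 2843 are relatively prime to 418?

1225

418 = 2·11·19. Inclusion–exclusion on these primes:
2843 − ⌊2843/2⌋ − ⌊2843/11⌋ − ⌊2843/19⌋ + ⌊2843/22⌋ + ⌊2843/38⌋ + ⌊2843/209⌋ − ⌊2843/418⌋ = 1225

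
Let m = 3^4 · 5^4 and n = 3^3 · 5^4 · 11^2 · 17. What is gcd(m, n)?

min exponent per shared prime: 3^3 · 5^4 = 16875

16875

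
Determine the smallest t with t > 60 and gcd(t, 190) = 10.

190 = 10·19. Any t with gcd(t, 190) = 10 is a multiple of 10, say 10s, with s coprime to 19.
Need s > 60/10, so s ≥ 7. First s ≥ 7 with gcd(s, 19) = 1 is s = 7. Thus t = 10·7 = 70.

70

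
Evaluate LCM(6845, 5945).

gcd first: 6845 = 1·5945 + 900; 5945 = 6·900 + 545; 900 = 1·545 + 355; 545 = 1·355 + 190; 355 = 1·190 + 165; 190 = 1·165 + 25; 165 = 6·25 + 15; 25 = 1·15 + 10; 15 = 1·10 + 5; 10 = 2·5 + 0 → gcd = 5
lcm = 6845·5945/gcd = 40693525/5 = 8138705

8138705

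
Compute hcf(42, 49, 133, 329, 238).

7

gcd(42, 49): 49 = 1·42 + 7; 42 = 6·7 + 0 → 7
gcd(7, 133): 133 = 19·7 + 0 → 7
gcd(7, 329): 329 = 47·7 + 0 → 7
gcd(7, 238): 238 = 34·7 + 0 → 7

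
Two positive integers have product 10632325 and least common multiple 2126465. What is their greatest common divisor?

From gcd × lcm = pq: gcd = 10632325 / 2126465 = 5.

5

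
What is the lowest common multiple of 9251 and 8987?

7558067

9251 = 11 · 29²; 8987 = 11 · 19 · 43
max exponents: 11 · 19 · 29² · 43 = 7558067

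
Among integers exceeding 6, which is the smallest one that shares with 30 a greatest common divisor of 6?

gcd(a, 30) = 6 forces 6 | a; write a = 6s. Then gcd(6s, 6·5) = 6·gcd(s, 5), so need gcd(s, 5) = 1.
6s > 6 gives s ≥ 2. The least s ≥ 2 coprime to 5 is 2, so a = 6·2 = 12.

12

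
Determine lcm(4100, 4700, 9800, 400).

lcm(4100, 4700) = 4100·4700/gcd = 19270000/100 = 192700
lcm(192700, 9800) = 192700·9800/gcd = 1888460000/100 = 18884600
lcm(18884600, 400) = 18884600·400/gcd = 7553840000/200 = 37769200

37769200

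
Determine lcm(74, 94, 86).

74 = 2 · 37; 94 = 2 · 47; 86 = 2 · 43
lcm takes max exponent of each prime: 2 · 37 · 43 · 47 = 149554

149554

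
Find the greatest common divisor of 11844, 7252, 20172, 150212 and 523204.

11844 = 2² · 3² · 7 · 47; 7252 = 2² · 7² · 37; 20172 = 2² · 3 · 41²; 150212 = 2² · 17 · 47²; 523204 = 2² · 11² · 23 · 47
gcd takes min exponent of each prime: 2² = 4

4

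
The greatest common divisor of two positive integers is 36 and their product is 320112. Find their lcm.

8892

gcd·lcm = product, so lcm = 320112/36 = 8892.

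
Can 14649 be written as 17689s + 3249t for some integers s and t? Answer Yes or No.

By Bézout, 17689s + 3249t = 14649 has integer solutions iff gcd(17689, 3249) | 14649.
Euclid: 17689 = 5·3249 + 1444; 3249 = 2·1444 + 361; 1444 = 4·361 + 0. gcd = 361; 14649 mod 361 = 209. No.

No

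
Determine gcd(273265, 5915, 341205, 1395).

273265 = 5 · 31 · 41 · 43; 5915 = 5 · 7 · 13²; 341205 = 3 · 5 · 23² · 43; 1395 = 3² · 5 · 31
gcd takes min exponent of each prime: 5 = 5

5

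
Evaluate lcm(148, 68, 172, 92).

2488324

148 = 2² · 37; 68 = 2² · 17; 172 = 2² · 43; 92 = 2² · 23
lcm takes max exponent of each prime: 2² · 17 · 23 · 37 · 43 = 2488324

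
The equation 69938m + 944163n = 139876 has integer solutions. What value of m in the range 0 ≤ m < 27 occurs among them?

2

Reduce mod 944163: 69938m ≡ 139876 (mod 944163). With g = gcd(69938, 944163) = 34969 dividing 139876, divide through: 2m ≡ 4 (mod 27).
Since gcd(2, 27) = 1, m ≡ 4·(2)⁻¹ ≡ 2 (mod 27). Smallest non-negative: 2.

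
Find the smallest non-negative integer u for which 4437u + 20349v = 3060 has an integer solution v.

Reduce mod 20349: 4437u ≡ 3060 (mod 20349). With g = gcd(4437, 20349) = 153 dividing 3060, divide through: 29u ≡ 20 (mod 133).
Since gcd(29, 133) = 1, u ≡ 20·(29)⁻¹ ≡ 97 (mod 133). Smallest non-negative: 97.

97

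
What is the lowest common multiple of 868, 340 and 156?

868 = 2² · 7 · 31; 340 = 2² · 5 · 17; 156 = 2² · 3 · 13
lcm takes max exponent of each prime: 2² · 3 · 5 · 7 · 13 · 17 · 31 = 2877420

2877420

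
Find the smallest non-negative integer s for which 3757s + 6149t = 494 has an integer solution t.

Euclid: 6149 = 1·3757 + 2392; 3757 = 1·2392 + 1365; 2392 = 1·1365 + 1027; 1365 = 1·1027 + 338; 1027 = 3·338 + 13; 338 = 26·13 + 0 → gcd = 13; 494 = 13·38.
Back-substitution yields 3757·(-18) + 6149·(11) = 13, so one solution is s = -18·38 = -684, t = 11·38 = 418.
Solutions in s differ by 6149/13 = 473; the one in [0, 473) is -684 mod 473 = 262.

262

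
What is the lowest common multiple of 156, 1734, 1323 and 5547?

36761899356

156 = 2² · 3 · 13; 1734 = 2 · 3 · 17²; 1323 = 3³ · 7²; 5547 = 3 · 43²
lcm takes max exponent of each prime: 2² · 3³ · 7² · 13 · 17² · 43² = 36761899356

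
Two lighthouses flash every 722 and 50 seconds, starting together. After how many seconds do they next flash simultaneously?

gcd first: 722 = 14·50 + 22; 50 = 2·22 + 6; 22 = 3·6 + 4; 6 = 1·4 + 2; 4 = 2·2 + 0 → gcd = 2
lcm = 722·50/gcd = 36100/2 = 18050

18050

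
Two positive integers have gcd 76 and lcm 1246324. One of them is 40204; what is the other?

Using pq = gcd(p,q)·lcm(p,q) = 76·1246324 = 94720624, we get q = 94720624/40204 = 2356.

2356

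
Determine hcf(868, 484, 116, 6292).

868 = 2² · 7 · 31; 484 = 2² · 11²; 116 = 2² · 29; 6292 = 2² · 11² · 13
gcd takes min exponent of each prime: 2² = 4

4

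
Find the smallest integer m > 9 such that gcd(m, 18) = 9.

27

18 = 9·2. Any m with gcd(m, 18) = 9 is a multiple of 9, say 9s, with s coprime to 2.
Need s > 9/9, so s ≥ 2. First s ≥ 2 with gcd(s, 2) = 1 is s = 3. Thus m = 9·3 = 27.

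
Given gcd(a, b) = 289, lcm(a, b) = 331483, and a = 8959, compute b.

10693

a·b = gcd·lcm = 289·331483 = 95798587, so b = 95798587/8959 = 10693.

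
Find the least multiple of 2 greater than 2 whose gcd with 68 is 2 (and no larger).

6

Multiples of 2 above 2: 2·2, 2·3, … . Need the cofactor coprime to 68/2 = 34.
Checking s = 2, 3, … the first with gcd(s, 34) = 1 is s = 3, giving 6.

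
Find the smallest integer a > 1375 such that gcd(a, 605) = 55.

605 = 55·11. Any a with gcd(a, 605) = 55 is a multiple of 55, say 55s, with s coprime to 11.
Need s > 1375/55, so s ≥ 26. First s ≥ 26 with gcd(s, 11) = 1 is s = 26. Thus a = 55·26 = 1430.

1430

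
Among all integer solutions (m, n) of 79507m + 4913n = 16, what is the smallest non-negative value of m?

Reduce mod 4913: 79507m ≡ 16 (mod 4913). With g = gcd(79507, 4913) = 1 dividing 16, divide through: 79507m ≡ 16 (mod 4913).
Since gcd(79507, 4913) = 1, m ≡ 16·(79507)⁻¹ ≡ 3902 (mod 4913). Smallest non-negative: 3902.

3902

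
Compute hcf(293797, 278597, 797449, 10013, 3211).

293797 = 7 · 19 · 47²; 278597 = 11 · 19 · 31 · 43; 797449 = 19² · 47²; 10013 = 17 · 19 · 31; 3211 = 13² · 19
gcd takes min exponent of each prime: 19 = 19

19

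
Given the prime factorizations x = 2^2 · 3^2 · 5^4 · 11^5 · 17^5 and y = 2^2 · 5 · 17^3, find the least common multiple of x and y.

max exponent per prime: 2^2 · 3^2 · 5^4 · 11^5 · 17^5 = 5145061268407500

5145061268407500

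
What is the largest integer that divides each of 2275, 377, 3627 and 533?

13

gcd(2275, 377): 2275 = 6·377 + 13; 377 = 29·13 + 0 → 13
gcd(13, 3627): 3627 = 279·13 + 0 → 13
gcd(13, 533): 533 = 41·13 + 0 → 13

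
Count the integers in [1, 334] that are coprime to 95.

254

95 = 5·19. Inclusion–exclusion on these primes:
334 − ⌊334/5⌋ − ⌊334/19⌋ + ⌊334/95⌋ = 254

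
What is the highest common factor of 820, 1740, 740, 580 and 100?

20

820 = 2² · 5 · 41; 1740 = 2² · 3 · 5 · 29; 740 = 2² · 5 · 37; 580 = 2² · 5 · 29; 100 = 2² · 5²
gcd takes min exponent of each prime: 2² · 5 = 20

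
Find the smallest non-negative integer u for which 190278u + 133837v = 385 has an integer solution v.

9229

Reduce mod 133837: 190278u ≡ 385 (mod 133837). With g = gcd(190278, 133837) = 11 dividing 385, divide through: 17298u ≡ 35 (mod 12167).
Since gcd(17298, 12167) = 1, u ≡ 35·(17298)⁻¹ ≡ 9229 (mod 12167). Smallest non-negative: 9229.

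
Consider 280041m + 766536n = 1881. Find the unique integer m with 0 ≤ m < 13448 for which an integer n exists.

gcd(280041, 766536) = 57 (Euclid: 766536 = 2·280041 + 206454; 280041 = 1·206454 + 73587; 206454 = 2·73587 + 59280; 73587 = 1·59280 + 14307; 59280 = 4·14307 + 2052; 14307 = 6·2052 + 1995; 2052 = 1·1995 + 57; 1995 = 35·57 + 0), and 57 | 1881.
Extended Euclid: 280041·(-375) + 766536·(137) = 57. Scale by 33: m₀ = -12375.
General solution m = m₀ + 13448t; reducing mod 13448 gives m = 1073 (and n = -392).

1073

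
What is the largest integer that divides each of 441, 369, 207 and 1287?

9

441 = 3² · 7²; 369 = 3² · 41; 207 = 3² · 23; 1287 = 3² · 11 · 13
gcd takes min exponent of each prime: 3² = 9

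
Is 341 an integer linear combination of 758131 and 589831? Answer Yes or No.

By Bézout, 758131m + 589831n = 341 has integer solutions iff gcd(758131, 589831) | 341.
Euclid: 758131 = 1·589831 + 168300; 589831 = 3·168300 + 84931; 168300 = 1·84931 + 83369; 84931 = 1·83369 + 1562; 83369 = 53·1562 + 583; 1562 = 2·583 + 396; 583 = 1·396 + 187; 396 = 2·187 + 22; 187 = 8·22 + 11; 22 = 2·11 + 0. gcd = 11; 341 mod 11 = 0. Yes.

Yes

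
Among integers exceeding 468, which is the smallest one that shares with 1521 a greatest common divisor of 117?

gcd(a, 1521) = 117 forces 117 | a; write a = 117s. Then gcd(117s, 117·13) = 117·gcd(s, 13), so need gcd(s, 13) = 1.
117s > 468 gives s ≥ 5. The least s ≥ 5 coprime to 13 is 5, so a = 117·5 = 585.

585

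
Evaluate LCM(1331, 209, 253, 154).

lcm(1331, 209) = 1331·209/gcd = 278179/11 = 25289
lcm(25289, 253) = 25289·253/gcd = 6398117/11 = 581647
lcm(581647, 154) = 581647·154/gcd = 89573638/11 = 8143058

8143058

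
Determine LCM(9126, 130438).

595188594

gcd first: 130438 = 14·9126 + 2674; 9126 = 3·2674 + 1104; 2674 = 2·1104 + 466; 1104 = 2·466 + 172; 466 = 2·172 + 122; 172 = 1·122 + 50; 122 = 2·50 + 22; 50 = 2·22 + 6; 22 = 3·6 + 4; 6 = 1·4 + 2; 4 = 2·2 + 0 → gcd = 2
lcm = 9126·130438/gcd = 1190377188/2 = 595188594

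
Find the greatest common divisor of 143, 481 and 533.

143 = 11 · 13; 481 = 13 · 37; 533 = 13 · 41
gcd takes min exponent of each prime: 13 = 13

13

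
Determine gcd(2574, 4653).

99

Euclid: 4653 = 1·2574 + 2079; 2574 = 1·2079 + 495; 2079 = 4·495 + 99; 495 = 5·99 + 0. Last nonzero remainder: 99.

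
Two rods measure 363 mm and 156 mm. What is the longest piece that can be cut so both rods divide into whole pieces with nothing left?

3

363 = 3 · 11²
156 = 2² · 3 · 13
Common: 3 = 3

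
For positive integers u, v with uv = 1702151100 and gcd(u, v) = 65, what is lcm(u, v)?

gcd·lcm = product, so lcm = 1702151100/65 = 26186940.

26186940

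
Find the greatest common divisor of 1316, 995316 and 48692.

28

1316 = 2² · 7 · 47; 995316 = 2² · 3 · 7 · 17² · 41; 48692 = 2² · 7 · 37 · 47
gcd takes min exponent of each prime: 2² · 7 = 28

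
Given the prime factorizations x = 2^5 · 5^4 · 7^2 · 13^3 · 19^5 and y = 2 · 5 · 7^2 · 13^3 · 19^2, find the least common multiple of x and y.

max exponent per prime: 2^5 · 5^4 · 7^2 · 13^3 · 19^5 = 5331189712940000

5331189712940000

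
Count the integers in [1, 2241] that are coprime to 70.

769

Prime factors of 70: 2, 5, 7. Count integers ≤ 2241 divisible by none of them.
By inclusion–exclusion: 2241 − ⌊2241/2⌋ − ⌊2241/5⌋ − ⌊2241/7⌋ + ⌊2241/10⌋ + ⌊2241/14⌋ + ⌊2241/35⌋ − ⌊2241/70⌋ = 769.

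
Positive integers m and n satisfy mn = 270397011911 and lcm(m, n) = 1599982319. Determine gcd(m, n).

From gcd × lcm = mn: gcd = 270397011911 / 1599982319 = 169.

169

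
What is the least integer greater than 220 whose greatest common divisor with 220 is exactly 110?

330

gcd(x, 220) = 110 forces 110 | x; write x = 110s. Then gcd(110s, 110·2) = 110·gcd(s, 2), so need gcd(s, 2) = 1.
110s > 220 gives s ≥ 3. The least s ≥ 3 coprime to 2 is 3, so x = 110·3 = 330.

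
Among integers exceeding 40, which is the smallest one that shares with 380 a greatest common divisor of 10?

gcd(m, 380) = 10 forces 10 | m; write m = 10s. Then gcd(10s, 10·38) = 10·gcd(s, 38), so need gcd(s, 38) = 1.
10s > 40 gives s ≥ 5. The least s ≥ 5 coprime to 38 is 5, so m = 10·5 = 50.

50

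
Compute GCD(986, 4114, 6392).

986 = 2 · 17 · 29; 4114 = 2 · 11² · 17; 6392 = 2³ · 17 · 47
gcd takes min exponent of each prime: 2 · 17 = 34

34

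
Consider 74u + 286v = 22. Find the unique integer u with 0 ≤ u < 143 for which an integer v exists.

Reduce mod 286: 74u ≡ 22 (mod 286). With g = gcd(74, 286) = 2 dividing 22, divide through: 37u ≡ 11 (mod 143).
Since gcd(37, 143) = 1, u ≡ 11·(37)⁻¹ ≡ 66 (mod 143). Smallest non-negative: 66.

66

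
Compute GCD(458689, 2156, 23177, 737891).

539

gcd(458689, 2156): 458689 = 212·2156 + 1617; 2156 = 1·1617 + 539; 1617 = 3·539 + 0 → 539
gcd(539, 23177): 23177 = 43·539 + 0 → 539
gcd(539, 737891): 737891 = 1369·539 + 0 → 539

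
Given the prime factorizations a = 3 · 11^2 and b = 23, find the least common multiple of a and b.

max exponent per prime: 3 · 11^2 · 23 = 8349

8349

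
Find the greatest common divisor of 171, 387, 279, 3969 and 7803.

171 = 3² · 19; 387 = 3² · 43; 279 = 3² · 31; 3969 = 3⁴ · 7²; 7803 = 3³ · 17²
gcd takes min exponent of each prime: 3² = 9

9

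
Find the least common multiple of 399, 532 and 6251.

399 = 3 · 7 · 19; 532 = 2² · 7 · 19; 6251 = 7 · 19 · 47
lcm takes max exponent of each prime: 2² · 3 · 7 · 19 · 47 = 75012

75012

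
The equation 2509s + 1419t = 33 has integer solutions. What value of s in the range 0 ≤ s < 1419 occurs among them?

Reduce mod 1419: 2509s ≡ 33 (mod 1419). With g = gcd(2509, 1419) = 1 dividing 33, divide through: 2509s ≡ 33 (mod 1419).
Since gcd(2509, 1419) = 1, s ≡ 33·(2509)⁻¹ ≡ 759 (mod 1419). Smallest non-negative: 759.

759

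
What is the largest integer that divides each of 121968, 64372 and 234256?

484

121968 = 2⁴ · 3² · 7 · 11²; 64372 = 2² · 7 · 11² · 19; 234256 = 2⁴ · 11⁴
gcd takes min exponent of each prime: 2² · 11² = 484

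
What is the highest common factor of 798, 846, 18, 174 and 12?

6

gcd(798, 846): 846 = 1·798 + 48; 798 = 16·48 + 30; 48 = 1·30 + 18; 30 = 1·18 + 12; 18 = 1·12 + 6; 12 = 2·6 + 0 → 6
gcd(6, 18): 18 = 3·6 + 0 → 6
gcd(6, 174): 174 = 29·6 + 0 → 6
gcd(6, 12): 12 = 2·6 + 0 → 6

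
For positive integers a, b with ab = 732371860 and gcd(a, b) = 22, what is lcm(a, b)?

33289630

For any two positive integers, gcd × lcm equals their product. Hence lcm = 732371860 / 22 = 33289630.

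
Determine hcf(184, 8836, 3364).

gcd(184, 8836): 8836 = 48·184 + 4; 184 = 46·4 + 0 → 4
gcd(4, 3364): 3364 = 841·4 + 0 → 4

4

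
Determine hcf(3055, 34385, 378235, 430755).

gcd(3055, 34385): 34385 = 11·3055 + 780; 3055 = 3·780 + 715; 780 = 1·715 + 65; 715 = 11·65 + 0 → 65
gcd(65, 378235): 378235 = 5819·65 + 0 → 65
gcd(65, 430755): 430755 = 6627·65 + 0 → 65

65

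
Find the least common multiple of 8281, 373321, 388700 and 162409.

40432418908700

8281 = 7² · 13²; 373321 = 13² · 47²; 388700 = 2² · 5² · 13² · 23; 162409 = 13² · 31²
lcm takes max exponent of each prime: 2² · 5² · 7² · 13² · 23 · 31² · 47² = 40432418908700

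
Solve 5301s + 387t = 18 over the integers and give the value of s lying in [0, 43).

Reduce mod 387: 5301s ≡ 18 (mod 387). With g = gcd(5301, 387) = 9 dividing 18, divide through: 589s ≡ 2 (mod 43).
Since gcd(589, 43) = 1, s ≡ 2·(589)⁻¹ ≡ 23 (mod 43). Smallest non-negative: 23.

23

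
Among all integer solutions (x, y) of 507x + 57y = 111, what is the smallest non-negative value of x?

10

Euclid: 507 = 8·57 + 51; 57 = 1·51 + 6; 51 = 8·6 + 3; 6 = 2·3 + 0 → gcd = 3; 111 = 3·37.
Back-substitution yields 507·(9) + 57·(-80) = 3, so one solution is x = 9·37 = 333, y = -80·37 = -2960.
Solutions in x differ by 57/3 = 19; the one in [0, 19) is 333 mod 19 = 10.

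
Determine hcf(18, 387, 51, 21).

3

gcd(18, 387): 387 = 21·18 + 9; 18 = 2·9 + 0 → 9
gcd(9, 51): 51 = 5·9 + 6; 9 = 1·6 + 3; 6 = 2·3 + 0 → 3
gcd(3, 21): 21 = 7·3 + 0 → 3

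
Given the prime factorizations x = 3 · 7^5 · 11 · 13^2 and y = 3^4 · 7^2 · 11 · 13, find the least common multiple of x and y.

max exponent per prime: 3^4 · 7^5 · 11 · 13^2 = 2530781253

2530781253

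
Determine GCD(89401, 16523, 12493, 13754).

89401 = 13² · 23²; 16523 = 13 · 31 · 41; 12493 = 13 · 31²; 13754 = 2 · 13 · 23²
gcd takes min exponent of each prime: 13 = 13

13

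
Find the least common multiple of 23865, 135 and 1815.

25988985

23865 = 3 · 5 · 37 · 43; 135 = 3³ · 5; 1815 = 3 · 5 · 11²
lcm takes max exponent of each prime: 3³ · 5 · 11² · 37 · 43 = 25988985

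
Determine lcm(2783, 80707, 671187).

447681729

2783 = 11² · 23; 80707 = 11² · 23 · 29; 671187 = 3 · 11² · 43²
lcm takes max exponent of each prime: 3 · 11² · 23 · 29 · 43² = 447681729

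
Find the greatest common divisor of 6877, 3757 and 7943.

13

gcd(6877, 3757): 6877 = 1·3757 + 3120; 3757 = 1·3120 + 637; 3120 = 4·637 + 572; 637 = 1·572 + 65; 572 = 8·65 + 52; 65 = 1·52 + 13; 52 = 4·13 + 0 → 13
gcd(13, 7943): 7943 = 611·13 + 0 → 13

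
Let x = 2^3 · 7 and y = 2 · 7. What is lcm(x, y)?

56

max exponent per prime: 2^3 · 7 = 56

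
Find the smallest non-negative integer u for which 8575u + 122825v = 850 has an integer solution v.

Reduce mod 122825: 8575u ≡ 850 (mod 122825). With g = gcd(8575, 122825) = 25 dividing 850, divide through: 343u ≡ 34 (mod 4913).
Since gcd(343, 4913) = 1, u ≡ 34·(343)⁻¹ ≡ 3094 (mod 4913). Smallest non-negative: 3094.

3094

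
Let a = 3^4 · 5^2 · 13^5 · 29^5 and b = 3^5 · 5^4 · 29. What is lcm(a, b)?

max exponent per prime: 3^5 · 5^4 · 13^5 · 29^5 = 1156626243184156875

1156626243184156875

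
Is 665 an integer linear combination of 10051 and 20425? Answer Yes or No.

By Bézout, 10051x − 20425y = 665 has integer solutions iff gcd(10051, 20425) | 665.
Euclid: 20425 = 2·10051 + 323; 10051 = 31·323 + 38; 323 = 8·38 + 19; 38 = 2·19 + 0. gcd = 19; 665 mod 19 = 0. Yes.

Yes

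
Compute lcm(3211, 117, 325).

lcm(3211, 117) = 3211·117/gcd = 375687/13 = 28899
lcm(28899, 325) = 28899·325/gcd = 9392175/13 = 722475

722475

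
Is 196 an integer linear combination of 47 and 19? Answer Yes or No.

Yes

By Bézout, 47m − 19n = 196 has integer solutions iff gcd(47, 19) | 196.
Euclid: 47 = 2·19 + 9; 19 = 2·9 + 1; 9 = 9·1 + 0. gcd = 1; 196 mod 1 = 0. Yes.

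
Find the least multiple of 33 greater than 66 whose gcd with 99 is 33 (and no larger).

gcd(m, 99) = 33 forces 33 | m; write m = 33s. Then gcd(33s, 33·3) = 33·gcd(s, 3), so need gcd(s, 3) = 1.
33s > 66 gives s ≥ 3. The least s ≥ 3 coprime to 3 is 4, so m = 33·4 = 132.

132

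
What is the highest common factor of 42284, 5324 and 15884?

44

42284 = 2² · 11 · 31²; 5324 = 2² · 11³; 15884 = 2² · 11 · 19²
gcd takes min exponent of each prime: 2² · 11 = 44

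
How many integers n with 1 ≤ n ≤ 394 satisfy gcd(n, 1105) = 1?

274

1105 = 5·13·17. Inclusion–exclusion on these primes:
394 − ⌊394/5⌋ − ⌊394/13⌋ − ⌊394/17⌋ + ⌊394/65⌋ + ⌊394/85⌋ + ⌊394/221⌋ − ⌊394/1105⌋ = 274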